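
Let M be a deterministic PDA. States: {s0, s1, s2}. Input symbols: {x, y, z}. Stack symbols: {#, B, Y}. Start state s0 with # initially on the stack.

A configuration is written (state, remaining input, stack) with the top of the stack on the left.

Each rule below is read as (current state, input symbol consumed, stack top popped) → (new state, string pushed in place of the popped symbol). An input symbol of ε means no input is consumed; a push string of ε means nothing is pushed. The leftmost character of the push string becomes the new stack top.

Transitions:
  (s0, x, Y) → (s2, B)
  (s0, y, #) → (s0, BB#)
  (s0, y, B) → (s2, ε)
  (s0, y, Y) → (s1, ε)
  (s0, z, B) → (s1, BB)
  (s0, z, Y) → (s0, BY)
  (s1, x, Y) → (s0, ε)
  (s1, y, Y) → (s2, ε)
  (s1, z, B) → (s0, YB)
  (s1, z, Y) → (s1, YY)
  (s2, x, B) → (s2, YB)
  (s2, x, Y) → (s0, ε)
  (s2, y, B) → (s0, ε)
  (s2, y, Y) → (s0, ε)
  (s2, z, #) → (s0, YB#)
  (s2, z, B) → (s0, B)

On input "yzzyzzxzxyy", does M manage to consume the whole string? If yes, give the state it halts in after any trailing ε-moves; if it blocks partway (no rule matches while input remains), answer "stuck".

(s0, yzzyzzxzxyy, #)
  read y, top #: go to s0, push BB# → (s0, zzyzzxzxyy, BB#)
  read z, top B: go to s1, push BB → (s1, zyzzxzxyy, BBB#)
  read z, top B: go to s0, push YB → (s0, yzzxzxyy, YBBB#)
  read y, top Y: go to s1, push ε → (s1, zzxzxyy, BBB#)
  read z, top B: go to s0, push YB → (s0, zxzxyy, YBBB#)
  read z, top Y: go to s0, push BY → (s0, xzxyy, BYBBB#)
No transition for (s0, x, top B); M blocks with input xzxyy remaining.

stuck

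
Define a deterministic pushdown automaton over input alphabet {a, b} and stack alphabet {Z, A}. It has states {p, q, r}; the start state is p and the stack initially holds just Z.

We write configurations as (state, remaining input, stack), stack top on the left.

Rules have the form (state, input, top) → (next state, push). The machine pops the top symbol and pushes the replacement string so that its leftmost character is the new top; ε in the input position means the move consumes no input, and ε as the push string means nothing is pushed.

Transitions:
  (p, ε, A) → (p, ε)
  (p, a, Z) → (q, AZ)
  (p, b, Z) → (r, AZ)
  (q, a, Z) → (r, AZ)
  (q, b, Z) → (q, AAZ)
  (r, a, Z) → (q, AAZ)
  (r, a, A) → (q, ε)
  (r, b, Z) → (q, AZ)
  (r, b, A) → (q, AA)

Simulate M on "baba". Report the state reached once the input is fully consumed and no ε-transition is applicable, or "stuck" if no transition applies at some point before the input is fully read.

stuck

(p, baba, Z) ⊢ (r, aba, AZ) ⊢ (q, ba, Z) ⊢ (q, a, AAZ)
No transition for (q, a, top A); M blocks with input a remaining.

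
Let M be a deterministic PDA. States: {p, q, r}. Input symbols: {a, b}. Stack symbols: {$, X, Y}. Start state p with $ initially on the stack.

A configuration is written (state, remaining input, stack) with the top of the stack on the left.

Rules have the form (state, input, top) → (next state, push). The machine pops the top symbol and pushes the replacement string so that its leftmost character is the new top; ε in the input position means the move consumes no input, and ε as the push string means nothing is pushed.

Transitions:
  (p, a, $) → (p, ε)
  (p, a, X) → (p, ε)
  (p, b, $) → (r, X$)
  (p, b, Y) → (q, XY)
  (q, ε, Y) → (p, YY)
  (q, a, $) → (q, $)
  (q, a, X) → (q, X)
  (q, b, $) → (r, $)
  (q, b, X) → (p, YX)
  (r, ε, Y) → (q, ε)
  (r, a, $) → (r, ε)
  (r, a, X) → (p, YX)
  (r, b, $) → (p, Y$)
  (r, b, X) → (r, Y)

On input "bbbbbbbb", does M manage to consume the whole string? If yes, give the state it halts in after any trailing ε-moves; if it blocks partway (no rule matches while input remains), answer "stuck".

p

(p, bbbbbbbb, $) ⊢ (r, bbbbbbb, X$) ⊢ (r, bbbbbb, Y$) ⊢ (q, bbbbbb, $) ⊢ (r, bbbbb, $) ⊢ (p, bbbb, Y$) ⊢ (q, bbb, XY$) ⊢ (p, bb, YXY$) ⊢ (q, b, XYXY$) ⊢ (p, ε, YXYXY$)
All input consumed; M is in state p.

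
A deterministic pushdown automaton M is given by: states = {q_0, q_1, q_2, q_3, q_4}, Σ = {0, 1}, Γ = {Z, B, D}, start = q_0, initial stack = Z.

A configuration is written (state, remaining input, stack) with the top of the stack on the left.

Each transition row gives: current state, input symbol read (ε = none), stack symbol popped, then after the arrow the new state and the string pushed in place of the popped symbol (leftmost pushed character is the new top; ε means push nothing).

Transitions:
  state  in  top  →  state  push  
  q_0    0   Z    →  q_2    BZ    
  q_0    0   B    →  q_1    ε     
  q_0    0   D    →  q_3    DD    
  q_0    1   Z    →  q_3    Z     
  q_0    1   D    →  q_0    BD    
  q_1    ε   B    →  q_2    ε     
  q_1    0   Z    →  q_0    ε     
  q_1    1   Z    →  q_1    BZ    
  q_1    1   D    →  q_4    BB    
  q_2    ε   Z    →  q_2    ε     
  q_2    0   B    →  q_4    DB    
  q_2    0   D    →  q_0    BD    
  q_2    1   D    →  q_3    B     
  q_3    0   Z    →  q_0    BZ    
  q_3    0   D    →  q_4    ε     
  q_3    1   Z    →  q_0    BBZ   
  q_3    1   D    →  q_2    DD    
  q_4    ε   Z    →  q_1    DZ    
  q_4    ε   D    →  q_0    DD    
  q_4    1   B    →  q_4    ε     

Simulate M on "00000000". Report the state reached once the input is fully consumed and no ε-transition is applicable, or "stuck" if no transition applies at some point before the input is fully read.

q_0

(q_0, 00000000, Z)
  read 0, top Z: go to q_2, push BZ → (q_2, 0000000, BZ)
  read 0, top B: go to q_4, push DB → (q_4, 000000, DBZ)
  ε-move, top D: go to q_0, push DD → (q_0, 000000, DDBZ)
  read 0, top D: go to q_3, push DD → (q_3, 00000, DDDBZ)
  read 0, top D: go to q_4, push ε → (q_4, 0000, DDBZ)
  ε-move, top D: go to q_0, push DD → (q_0, 0000, DDDBZ)
  read 0, top D: go to q_3, push DD → (q_3, 000, DDDDBZ)
  read 0, top D: go to q_4, push ε → (q_4, 00, DDDBZ)
  ε-move, top D: go to q_0, push DD → (q_0, 00, DDDDBZ)
  read 0, top D: go to q_3, push DD → (q_3, 0, DDDDDBZ)
  read 0, top D: go to q_4, push ε → (q_4, ε, DDDDBZ)
  ε-move, top D: go to q_0, push DD → (q_0, ε, DDDDDBZ)
All input consumed; M is in state q_0.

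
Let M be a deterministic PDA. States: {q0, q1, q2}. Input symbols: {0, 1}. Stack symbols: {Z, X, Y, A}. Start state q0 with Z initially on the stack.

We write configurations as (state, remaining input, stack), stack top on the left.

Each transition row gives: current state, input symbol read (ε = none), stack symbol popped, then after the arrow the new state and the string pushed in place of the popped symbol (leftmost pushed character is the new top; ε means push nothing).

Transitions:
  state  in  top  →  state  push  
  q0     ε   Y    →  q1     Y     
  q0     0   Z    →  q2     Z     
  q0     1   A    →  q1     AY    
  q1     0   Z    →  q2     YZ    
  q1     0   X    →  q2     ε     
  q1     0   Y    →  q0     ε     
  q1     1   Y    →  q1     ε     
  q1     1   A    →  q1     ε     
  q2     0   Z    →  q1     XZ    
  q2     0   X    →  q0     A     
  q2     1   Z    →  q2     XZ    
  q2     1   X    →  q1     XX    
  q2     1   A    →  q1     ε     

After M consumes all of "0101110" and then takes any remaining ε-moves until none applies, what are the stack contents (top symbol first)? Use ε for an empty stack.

YZ

(q0, 0101110, Z)
  read 0, top Z: go to q2, push Z → (q2, 101110, Z)
  read 1, top Z: go to q2, push XZ → (q2, 01110, XZ)
  read 0, top X: go to q0, push A → (q0, 1110, AZ)
  read 1, top A: go to q1, push AY → (q1, 110, AYZ)
  read 1, top A: go to q1, push ε → (q1, 10, YZ)
  read 1, top Y: go to q1, push ε → (q1, 0, Z)
  read 0, top Z: go to q2, push YZ → (q2, ε, YZ)
All input consumed in state q2 with stack YZ.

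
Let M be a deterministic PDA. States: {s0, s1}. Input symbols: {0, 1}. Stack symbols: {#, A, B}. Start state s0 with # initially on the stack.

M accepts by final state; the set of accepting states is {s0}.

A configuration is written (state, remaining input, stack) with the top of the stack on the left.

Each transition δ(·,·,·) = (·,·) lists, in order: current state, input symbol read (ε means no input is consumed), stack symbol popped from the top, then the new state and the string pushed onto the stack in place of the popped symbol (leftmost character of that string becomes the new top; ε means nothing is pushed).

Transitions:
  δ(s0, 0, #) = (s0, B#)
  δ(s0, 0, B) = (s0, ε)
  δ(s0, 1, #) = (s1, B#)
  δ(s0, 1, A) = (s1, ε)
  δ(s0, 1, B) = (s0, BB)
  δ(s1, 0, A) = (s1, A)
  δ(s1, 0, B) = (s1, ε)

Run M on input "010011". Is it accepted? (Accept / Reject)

(s0, 010011, #)
  read 0, top #: go to s0, push B# → (s0, 10011, B#)
  read 1, top B: go to s0, push BB → (s0, 0011, BB#)
  read 0, top B: go to s0, push ε → (s0, 011, B#)
  read 0, top B: go to s0, push ε → (s0, 11, #)
  read 1, top #: go to s1, push B# → (s1, 1, B#)
No transition applies at (s1, 1, B#); input not fully consumed.

Reject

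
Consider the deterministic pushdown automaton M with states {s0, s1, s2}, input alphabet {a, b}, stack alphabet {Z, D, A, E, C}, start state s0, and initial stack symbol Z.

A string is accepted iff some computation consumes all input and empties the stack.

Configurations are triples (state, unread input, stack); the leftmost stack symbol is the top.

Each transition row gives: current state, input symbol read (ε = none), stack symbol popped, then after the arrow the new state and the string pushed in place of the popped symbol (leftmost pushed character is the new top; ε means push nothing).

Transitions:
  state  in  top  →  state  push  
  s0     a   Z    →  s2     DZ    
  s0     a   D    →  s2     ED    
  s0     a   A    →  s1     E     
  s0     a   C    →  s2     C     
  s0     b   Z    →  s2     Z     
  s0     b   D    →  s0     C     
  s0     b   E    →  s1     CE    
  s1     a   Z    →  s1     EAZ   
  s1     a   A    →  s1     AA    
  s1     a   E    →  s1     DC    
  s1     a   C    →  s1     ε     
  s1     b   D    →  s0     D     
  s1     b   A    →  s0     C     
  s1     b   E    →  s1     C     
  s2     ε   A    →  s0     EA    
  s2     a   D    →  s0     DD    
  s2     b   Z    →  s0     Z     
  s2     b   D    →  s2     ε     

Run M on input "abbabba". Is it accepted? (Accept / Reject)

Reject

(s0, abbabba, Z)
  read a, top Z: go to s2, push DZ → (s2, bbabba, DZ)
  read b, top D: go to s2, push ε → (s2, babba, Z)
  read b, top Z: go to s0, push Z → (s0, abba, Z)
  read a, top Z: go to s2, push DZ → (s2, bba, DZ)
  read b, top D: go to s2, push ε → (s2, ba, Z)
  read b, top Z: go to s0, push Z → (s0, a, Z)
  read a, top Z: go to s2, push DZ → (s2, ε, DZ)
All input consumed; stack is DZ, not empty, and no further ε-move applies.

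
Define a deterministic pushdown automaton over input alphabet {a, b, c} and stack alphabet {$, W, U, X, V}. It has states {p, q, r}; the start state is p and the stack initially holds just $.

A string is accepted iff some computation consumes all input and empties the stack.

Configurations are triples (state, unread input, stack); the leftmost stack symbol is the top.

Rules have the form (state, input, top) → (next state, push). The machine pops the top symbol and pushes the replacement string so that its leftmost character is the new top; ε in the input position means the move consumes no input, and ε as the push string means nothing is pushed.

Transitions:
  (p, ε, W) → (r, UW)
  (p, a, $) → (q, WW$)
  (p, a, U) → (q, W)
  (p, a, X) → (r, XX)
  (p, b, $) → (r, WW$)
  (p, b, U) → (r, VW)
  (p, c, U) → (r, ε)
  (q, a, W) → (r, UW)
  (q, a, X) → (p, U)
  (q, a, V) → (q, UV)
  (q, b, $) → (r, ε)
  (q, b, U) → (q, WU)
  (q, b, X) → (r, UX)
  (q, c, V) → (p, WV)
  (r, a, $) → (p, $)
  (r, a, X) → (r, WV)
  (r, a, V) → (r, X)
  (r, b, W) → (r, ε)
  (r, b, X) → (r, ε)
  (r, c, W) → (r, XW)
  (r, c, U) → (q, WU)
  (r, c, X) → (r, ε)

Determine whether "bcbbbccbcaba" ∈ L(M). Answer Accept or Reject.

Reject

(p, bcbbbccbcaba, $) ⊢ (r, cbbbccbcaba, WW$) ⊢ (r, bbbccbcaba, XWW$) ⊢ (r, bbccbcaba, WW$) ⊢ (r, bccbcaba, W$) ⊢ (r, ccbcaba, $)
No transition applies at (r, ccbcaba, $); input not fully consumed.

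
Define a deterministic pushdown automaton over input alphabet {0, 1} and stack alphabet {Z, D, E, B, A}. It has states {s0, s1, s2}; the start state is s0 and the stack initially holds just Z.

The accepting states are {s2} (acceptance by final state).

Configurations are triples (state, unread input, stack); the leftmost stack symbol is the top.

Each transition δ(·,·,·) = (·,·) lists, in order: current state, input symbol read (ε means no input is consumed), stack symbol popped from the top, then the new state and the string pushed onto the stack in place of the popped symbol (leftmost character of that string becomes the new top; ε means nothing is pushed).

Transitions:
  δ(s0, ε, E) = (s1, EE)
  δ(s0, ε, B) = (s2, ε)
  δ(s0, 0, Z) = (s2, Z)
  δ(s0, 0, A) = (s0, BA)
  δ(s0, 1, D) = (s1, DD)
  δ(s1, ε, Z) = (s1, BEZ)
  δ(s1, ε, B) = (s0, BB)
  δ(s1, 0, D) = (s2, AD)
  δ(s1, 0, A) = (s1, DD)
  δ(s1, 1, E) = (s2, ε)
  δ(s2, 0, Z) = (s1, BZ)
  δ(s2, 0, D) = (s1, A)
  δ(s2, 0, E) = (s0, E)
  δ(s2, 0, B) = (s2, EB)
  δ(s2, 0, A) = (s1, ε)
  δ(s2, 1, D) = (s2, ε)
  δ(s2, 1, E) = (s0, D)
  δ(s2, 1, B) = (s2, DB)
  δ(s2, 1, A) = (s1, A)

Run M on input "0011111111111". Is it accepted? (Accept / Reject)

Accept

(s0, 0011111111111, Z)
  read 0, top Z: go to s2, push Z → (s2, 011111111111, Z)
  read 0, top Z: go to s1, push BZ → (s1, 11111111111, BZ)
  ε-move, top B: go to s0, push BB → (s0, 11111111111, BBZ)
  ε-move, top B: go to s2, push ε → (s2, 11111111111, BZ)
  read 1, top B: go to s2, push DB → (s2, 1111111111, DBZ)
  read 1, top D: go to s2, push ε → (s2, 111111111, BZ)
  read 1, top B: go to s2, push DB → (s2, 11111111, DBZ)
  read 1, top D: go to s2, push ε → (s2, 1111111, BZ)
  read 1, top B: go to s2, push DB → (s2, 111111, DBZ)
  read 1, top D: go to s2, push ε → (s2, 11111, BZ)
  read 1, top B: go to s2, push DB → (s2, 1111, DBZ)
  read 1, top D: go to s2, push ε → (s2, 111, BZ)
  read 1, top B: go to s2, push DB → (s2, 11, DBZ)
  read 1, top D: go to s2, push ε → (s2, 1, BZ)
  read 1, top B: go to s2, push DB → (s2, ε, DBZ)
All input consumed; state s2 ∈ F.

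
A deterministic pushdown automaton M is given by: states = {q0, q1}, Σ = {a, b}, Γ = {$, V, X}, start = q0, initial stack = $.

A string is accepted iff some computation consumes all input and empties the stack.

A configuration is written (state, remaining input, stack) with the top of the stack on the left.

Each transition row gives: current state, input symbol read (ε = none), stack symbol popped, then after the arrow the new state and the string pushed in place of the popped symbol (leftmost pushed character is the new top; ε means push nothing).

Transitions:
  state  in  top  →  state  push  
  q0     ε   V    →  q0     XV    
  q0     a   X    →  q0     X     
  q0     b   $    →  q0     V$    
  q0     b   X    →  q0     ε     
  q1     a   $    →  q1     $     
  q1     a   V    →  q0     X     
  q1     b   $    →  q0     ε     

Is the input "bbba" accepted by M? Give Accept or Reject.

Reject

(q0, bbba, $)
  read b, top $: go to q0, push V$ → (q0, bba, V$)
  ε-move, top V: go to q0, push XV → (q0, bba, XV$)
  read b, top X: go to q0, push ε → (q0, ba, V$)
  ε-move, top V: go to q0, push XV → (q0, ba, XV$)
  read b, top X: go to q0, push ε → (q0, a, V$)
  ε-move, top V: go to q0, push XV → (q0, a, XV$)
  read a, top X: go to q0, push X → (q0, ε, XV$)
All input consumed; stack is XV$, not empty, and no further ε-move applies.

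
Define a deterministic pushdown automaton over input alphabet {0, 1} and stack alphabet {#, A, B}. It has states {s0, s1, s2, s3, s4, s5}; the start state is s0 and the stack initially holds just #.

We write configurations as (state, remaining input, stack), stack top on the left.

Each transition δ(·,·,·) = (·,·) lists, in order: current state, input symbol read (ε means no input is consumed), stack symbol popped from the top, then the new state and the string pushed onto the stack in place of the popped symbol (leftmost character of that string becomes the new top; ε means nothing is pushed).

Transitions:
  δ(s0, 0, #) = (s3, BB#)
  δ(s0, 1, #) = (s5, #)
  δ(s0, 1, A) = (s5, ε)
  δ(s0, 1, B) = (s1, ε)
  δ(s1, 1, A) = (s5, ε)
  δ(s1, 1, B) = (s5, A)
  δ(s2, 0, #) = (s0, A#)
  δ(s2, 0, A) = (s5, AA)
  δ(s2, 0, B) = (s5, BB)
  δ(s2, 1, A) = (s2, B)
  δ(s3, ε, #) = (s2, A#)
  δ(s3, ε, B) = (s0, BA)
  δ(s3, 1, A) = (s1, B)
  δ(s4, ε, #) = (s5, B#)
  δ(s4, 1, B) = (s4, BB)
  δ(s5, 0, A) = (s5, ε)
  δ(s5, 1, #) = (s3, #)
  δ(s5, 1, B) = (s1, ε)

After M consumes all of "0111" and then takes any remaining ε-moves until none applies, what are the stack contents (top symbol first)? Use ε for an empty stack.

#

(s0, 0111, #)
  read 0, top #: go to s3, push BB# → (s3, 111, BB#)
  ε-move, top B: go to s0, push BA → (s0, 111, BAB#)
  read 1, top B: go to s1, push ε → (s1, 11, AB#)
  read 1, top A: go to s5, push ε → (s5, 1, B#)
  read 1, top B: go to s1, push ε → (s1, ε, #)
All input consumed in state s1 with stack #.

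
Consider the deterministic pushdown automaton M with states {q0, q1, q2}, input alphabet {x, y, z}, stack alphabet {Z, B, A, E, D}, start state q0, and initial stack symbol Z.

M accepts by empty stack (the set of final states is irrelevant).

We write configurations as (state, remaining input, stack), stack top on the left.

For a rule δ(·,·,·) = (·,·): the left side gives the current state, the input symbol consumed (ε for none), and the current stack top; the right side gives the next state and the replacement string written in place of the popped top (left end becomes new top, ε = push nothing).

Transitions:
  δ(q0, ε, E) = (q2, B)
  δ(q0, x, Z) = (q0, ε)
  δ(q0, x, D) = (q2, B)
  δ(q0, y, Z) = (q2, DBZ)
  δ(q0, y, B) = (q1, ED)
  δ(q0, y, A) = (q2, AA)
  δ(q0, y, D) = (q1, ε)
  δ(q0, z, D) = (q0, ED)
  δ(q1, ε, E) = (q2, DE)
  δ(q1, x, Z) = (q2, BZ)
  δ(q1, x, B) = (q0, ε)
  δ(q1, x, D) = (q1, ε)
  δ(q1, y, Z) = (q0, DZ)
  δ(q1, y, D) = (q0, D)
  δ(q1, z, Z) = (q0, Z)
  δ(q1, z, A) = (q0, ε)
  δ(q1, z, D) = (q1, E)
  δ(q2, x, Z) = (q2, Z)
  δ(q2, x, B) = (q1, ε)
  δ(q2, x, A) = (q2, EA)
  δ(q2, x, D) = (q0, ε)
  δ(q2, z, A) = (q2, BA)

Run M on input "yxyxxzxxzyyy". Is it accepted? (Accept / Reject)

Reject

(q0, yxyxxzxxzyyy, Z)
  read y, top Z: go to q2, push DBZ → (q2, xyxxzxxzyyy, DBZ)
  read x, top D: go to q0, push ε → (q0, yxxzxxzyyy, BZ)
  read y, top B: go to q1, push ED → (q1, xxzxxzyyy, EDZ)
  ε-move, top E: go to q2, push DE → (q2, xxzxxzyyy, DEDZ)
  read x, top D: go to q0, push ε → (q0, xzxxzyyy, EDZ)
  ε-move, top E: go to q2, push B → (q2, xzxxzyyy, BDZ)
  read x, top B: go to q1, push ε → (q1, zxxzyyy, DZ)
  read z, top D: go to q1, push E → (q1, xxzyyy, EZ)
  ε-move, top E: go to q2, push DE → (q2, xxzyyy, DEZ)
  read x, top D: go to q0, push ε → (q0, xzyyy, EZ)
  ε-move, top E: go to q2, push B → (q2, xzyyy, BZ)
  read x, top B: go to q1, push ε → (q1, zyyy, Z)
  read z, top Z: go to q0, push Z → (q0, yyy, Z)
  read y, top Z: go to q2, push DBZ → (q2, yy, DBZ)
No transition applies at (q2, yy, DBZ); input not fully consumed.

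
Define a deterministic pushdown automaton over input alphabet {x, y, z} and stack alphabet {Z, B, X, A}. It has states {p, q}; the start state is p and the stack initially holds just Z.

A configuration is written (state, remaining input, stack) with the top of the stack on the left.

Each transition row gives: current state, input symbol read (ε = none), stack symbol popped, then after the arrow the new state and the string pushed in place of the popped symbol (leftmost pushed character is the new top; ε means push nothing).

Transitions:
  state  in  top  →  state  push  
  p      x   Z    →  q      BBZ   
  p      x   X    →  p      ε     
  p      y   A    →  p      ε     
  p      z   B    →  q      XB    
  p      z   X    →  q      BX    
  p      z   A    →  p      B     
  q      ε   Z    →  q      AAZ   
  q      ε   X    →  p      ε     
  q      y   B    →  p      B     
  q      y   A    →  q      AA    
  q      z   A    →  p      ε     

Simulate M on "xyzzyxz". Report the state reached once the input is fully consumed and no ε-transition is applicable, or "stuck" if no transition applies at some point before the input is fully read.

(p, xyzzyxz, Z)
  read x, top Z: go to q, push BBZ → (q, yzzyxz, BBZ)
  read y, top B: go to p, push B → (p, zzyxz, BBZ)
  read z, top B: go to q, push XB → (q, zyxz, XBBZ)
  ε-move, top X: go to p, push ε → (p, zyxz, BBZ)
  read z, top B: go to q, push XB → (q, yxz, XBBZ)
  ε-move, top X: go to p, push ε → (p, yxz, BBZ)
No transition for (p, y, top B); M blocks with input yxz remaining.

stuck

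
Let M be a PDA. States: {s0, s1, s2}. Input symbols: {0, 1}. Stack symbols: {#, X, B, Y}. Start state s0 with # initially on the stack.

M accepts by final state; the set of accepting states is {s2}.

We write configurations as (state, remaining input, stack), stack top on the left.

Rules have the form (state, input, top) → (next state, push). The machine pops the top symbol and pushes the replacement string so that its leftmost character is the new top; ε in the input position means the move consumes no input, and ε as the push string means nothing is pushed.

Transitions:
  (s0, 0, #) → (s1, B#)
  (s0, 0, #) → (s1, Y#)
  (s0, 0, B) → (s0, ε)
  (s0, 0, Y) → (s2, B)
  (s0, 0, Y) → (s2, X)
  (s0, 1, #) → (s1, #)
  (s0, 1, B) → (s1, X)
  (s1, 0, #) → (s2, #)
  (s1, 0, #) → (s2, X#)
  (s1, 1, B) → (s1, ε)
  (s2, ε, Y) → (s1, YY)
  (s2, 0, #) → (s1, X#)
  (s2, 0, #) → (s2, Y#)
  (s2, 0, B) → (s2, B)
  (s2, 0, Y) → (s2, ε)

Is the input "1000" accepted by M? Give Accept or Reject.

Accept

One accepting computation: (s0, 1000, #) ⊢ (s1, 000, #) ⊢ (s2, 00, #) ⊢ (s2, 0, Y#) ⊢ (s2, ε, #)
All input consumed and state s2 ∈ F.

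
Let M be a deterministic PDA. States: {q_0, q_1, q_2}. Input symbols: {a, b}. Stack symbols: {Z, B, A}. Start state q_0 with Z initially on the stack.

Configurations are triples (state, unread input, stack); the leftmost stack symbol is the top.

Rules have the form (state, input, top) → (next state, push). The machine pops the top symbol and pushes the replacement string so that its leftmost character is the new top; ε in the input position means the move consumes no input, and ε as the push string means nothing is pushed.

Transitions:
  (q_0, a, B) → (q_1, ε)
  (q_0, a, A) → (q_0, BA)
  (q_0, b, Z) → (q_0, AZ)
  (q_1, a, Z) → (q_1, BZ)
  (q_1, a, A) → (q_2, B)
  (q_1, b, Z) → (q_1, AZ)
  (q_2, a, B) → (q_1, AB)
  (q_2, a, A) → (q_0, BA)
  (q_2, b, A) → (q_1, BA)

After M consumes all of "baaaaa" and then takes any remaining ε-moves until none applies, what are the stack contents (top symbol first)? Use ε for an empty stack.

(q_0, baaaaa, Z)
  read b, top Z: go to q_0, push AZ → (q_0, aaaaa, AZ)
  read a, top A: go to q_0, push BA → (q_0, aaaa, BAZ)
  read a, top B: go to q_1, push ε → (q_1, aaa, AZ)
  read a, top A: go to q_2, push B → (q_2, aa, BZ)
  read a, top B: go to q_1, push AB → (q_1, a, ABZ)
  read a, top A: go to q_2, push B → (q_2, ε, BBZ)
All input consumed in state q_2 with stack BBZ.

BBZ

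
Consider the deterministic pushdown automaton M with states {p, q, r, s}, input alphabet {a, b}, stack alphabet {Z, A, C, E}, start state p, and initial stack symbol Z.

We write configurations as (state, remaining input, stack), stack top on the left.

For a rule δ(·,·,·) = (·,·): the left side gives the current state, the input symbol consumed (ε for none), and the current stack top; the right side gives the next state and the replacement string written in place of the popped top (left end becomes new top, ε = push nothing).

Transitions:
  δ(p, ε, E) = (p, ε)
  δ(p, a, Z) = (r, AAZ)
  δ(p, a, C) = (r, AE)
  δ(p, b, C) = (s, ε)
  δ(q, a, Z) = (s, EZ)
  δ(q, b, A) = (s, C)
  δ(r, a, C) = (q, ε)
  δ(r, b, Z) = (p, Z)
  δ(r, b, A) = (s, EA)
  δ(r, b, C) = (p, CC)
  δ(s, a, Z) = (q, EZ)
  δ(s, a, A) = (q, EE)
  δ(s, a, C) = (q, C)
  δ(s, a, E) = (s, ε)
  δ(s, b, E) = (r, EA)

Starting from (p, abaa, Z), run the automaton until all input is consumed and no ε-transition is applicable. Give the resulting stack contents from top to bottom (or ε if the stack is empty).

(p, abaa, Z)
  read a, top Z: go to r, push AAZ → (r, baa, AAZ)
  read b, top A: go to s, push EA → (s, aa, EAAZ)
  read a, top E: go to s, push ε → (s, a, AAZ)
  read a, top A: go to q, push EE → (q, ε, EEAZ)
All input consumed in state q with stack EEAZ.

EEAZ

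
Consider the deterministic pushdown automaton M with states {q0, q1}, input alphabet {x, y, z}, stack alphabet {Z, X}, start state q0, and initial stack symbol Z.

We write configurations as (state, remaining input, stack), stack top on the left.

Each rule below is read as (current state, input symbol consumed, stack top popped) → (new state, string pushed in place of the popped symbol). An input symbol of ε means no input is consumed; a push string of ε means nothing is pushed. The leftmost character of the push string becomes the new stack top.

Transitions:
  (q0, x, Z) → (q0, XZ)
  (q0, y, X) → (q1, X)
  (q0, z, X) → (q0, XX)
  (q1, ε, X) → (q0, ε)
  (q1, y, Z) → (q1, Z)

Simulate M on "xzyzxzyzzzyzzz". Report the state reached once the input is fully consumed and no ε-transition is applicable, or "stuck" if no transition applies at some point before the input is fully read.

(q0, xzyzxzyzzzyzzz, Z)
  read x, top Z: go to q0, push XZ → (q0, zyzxzyzzzyzzz, XZ)
  read z, top X: go to q0, push XX → (q0, yzxzyzzzyzzz, XXZ)
  read y, top X: go to q1, push X → (q1, zxzyzzzyzzz, XXZ)
  ε-move, top X: go to q0, push ε → (q0, zxzyzzzyzzz, XZ)
  read z, top X: go to q0, push XX → (q0, xzyzzzyzzz, XXZ)
No transition for (q0, x, top X); M blocks with input xzyzzzyzzz remaining.

stuck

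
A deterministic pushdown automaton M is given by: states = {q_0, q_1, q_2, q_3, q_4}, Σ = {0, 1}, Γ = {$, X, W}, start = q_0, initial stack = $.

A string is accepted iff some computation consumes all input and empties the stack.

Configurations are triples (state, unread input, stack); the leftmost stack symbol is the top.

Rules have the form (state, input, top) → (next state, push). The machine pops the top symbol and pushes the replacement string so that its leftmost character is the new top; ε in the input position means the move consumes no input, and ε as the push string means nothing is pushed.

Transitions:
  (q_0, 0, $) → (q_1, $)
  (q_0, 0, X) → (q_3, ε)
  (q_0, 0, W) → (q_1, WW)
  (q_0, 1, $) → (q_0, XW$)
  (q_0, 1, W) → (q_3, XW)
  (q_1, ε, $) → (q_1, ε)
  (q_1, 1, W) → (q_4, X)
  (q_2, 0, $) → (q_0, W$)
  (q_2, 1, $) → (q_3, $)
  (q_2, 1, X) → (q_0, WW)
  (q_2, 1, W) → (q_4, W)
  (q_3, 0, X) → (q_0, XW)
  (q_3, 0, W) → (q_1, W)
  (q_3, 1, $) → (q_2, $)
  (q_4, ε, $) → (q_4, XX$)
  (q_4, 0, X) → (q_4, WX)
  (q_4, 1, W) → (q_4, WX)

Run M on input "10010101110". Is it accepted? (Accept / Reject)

(q_0, 10010101110, $)
  read 1, top $: go to q_0, push XW$ → (q_0, 0010101110, XW$)
  read 0, top X: go to q_3, push ε → (q_3, 010101110, W$)
  read 0, top W: go to q_1, push W → (q_1, 10101110, W$)
  read 1, top W: go to q_4, push X → (q_4, 0101110, X$)
  read 0, top X: go to q_4, push WX → (q_4, 101110, WX$)
  read 1, top W: go to q_4, push WX → (q_4, 01110, WXX$)
No transition applies at (q_4, 01110, WXX$); input not fully consumed.

Reject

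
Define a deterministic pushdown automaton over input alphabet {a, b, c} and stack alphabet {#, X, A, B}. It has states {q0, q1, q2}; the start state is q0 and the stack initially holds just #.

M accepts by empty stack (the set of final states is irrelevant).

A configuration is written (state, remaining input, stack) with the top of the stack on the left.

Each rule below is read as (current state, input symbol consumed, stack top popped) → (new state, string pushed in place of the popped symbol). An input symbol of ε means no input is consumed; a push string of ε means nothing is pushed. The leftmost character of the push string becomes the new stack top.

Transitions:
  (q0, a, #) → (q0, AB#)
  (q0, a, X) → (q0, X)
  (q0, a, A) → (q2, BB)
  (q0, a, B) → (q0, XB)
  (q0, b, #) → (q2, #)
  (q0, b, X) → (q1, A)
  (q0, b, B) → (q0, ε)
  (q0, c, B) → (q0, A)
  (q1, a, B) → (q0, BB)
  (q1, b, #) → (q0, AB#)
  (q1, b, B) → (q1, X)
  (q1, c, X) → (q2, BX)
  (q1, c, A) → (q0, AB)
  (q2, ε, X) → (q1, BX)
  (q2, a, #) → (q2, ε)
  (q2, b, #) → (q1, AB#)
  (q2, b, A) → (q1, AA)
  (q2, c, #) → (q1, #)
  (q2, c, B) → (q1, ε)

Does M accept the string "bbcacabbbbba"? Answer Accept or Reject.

Accept

(q0, bbcacabbbbba, #) ⊢ (q2, bcacabbbbba, #) ⊢ (q1, cacabbbbba, AB#) ⊢ (q0, acabbbbba, ABB#) ⊢ (q2, cabbbbba, BBBB#) ⊢ (q1, abbbbba, BBB#) ⊢ (q0, bbbbba, BBBB#) ⊢ (q0, bbbba, BBB#) ⊢ (q0, bbba, BB#) ⊢ (q0, bba, B#) ⊢ (q0, ba, #) ⊢ (q2, a, #) ⊢ (q2, ε, ε)
All input consumed and the stack is empty.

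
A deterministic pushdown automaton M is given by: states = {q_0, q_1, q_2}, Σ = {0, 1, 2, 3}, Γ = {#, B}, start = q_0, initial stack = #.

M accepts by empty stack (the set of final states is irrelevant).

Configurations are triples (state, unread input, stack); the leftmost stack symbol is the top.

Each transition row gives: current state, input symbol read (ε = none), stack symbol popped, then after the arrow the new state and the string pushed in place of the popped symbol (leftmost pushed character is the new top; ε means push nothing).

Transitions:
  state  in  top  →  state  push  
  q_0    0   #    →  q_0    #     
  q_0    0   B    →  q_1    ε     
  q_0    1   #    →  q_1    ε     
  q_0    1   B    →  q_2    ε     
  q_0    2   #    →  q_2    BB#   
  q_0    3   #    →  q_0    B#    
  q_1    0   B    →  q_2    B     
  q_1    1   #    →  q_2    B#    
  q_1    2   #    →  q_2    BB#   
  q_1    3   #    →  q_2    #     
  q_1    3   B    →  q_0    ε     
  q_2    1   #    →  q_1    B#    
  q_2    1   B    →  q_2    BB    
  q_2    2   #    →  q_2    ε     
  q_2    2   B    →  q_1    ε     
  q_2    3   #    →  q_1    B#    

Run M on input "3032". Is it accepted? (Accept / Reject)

(q_0, 3032, #)
  read 3, top #: go to q_0, push B# → (q_0, 032, B#)
  read 0, top B: go to q_1, push ε → (q_1, 32, #)
  read 3, top #: go to q_2, push # → (q_2, 2, #)
  read 2, top #: go to q_2, push ε → (q_2, ε, ε)
All input consumed and the stack is empty.

Accept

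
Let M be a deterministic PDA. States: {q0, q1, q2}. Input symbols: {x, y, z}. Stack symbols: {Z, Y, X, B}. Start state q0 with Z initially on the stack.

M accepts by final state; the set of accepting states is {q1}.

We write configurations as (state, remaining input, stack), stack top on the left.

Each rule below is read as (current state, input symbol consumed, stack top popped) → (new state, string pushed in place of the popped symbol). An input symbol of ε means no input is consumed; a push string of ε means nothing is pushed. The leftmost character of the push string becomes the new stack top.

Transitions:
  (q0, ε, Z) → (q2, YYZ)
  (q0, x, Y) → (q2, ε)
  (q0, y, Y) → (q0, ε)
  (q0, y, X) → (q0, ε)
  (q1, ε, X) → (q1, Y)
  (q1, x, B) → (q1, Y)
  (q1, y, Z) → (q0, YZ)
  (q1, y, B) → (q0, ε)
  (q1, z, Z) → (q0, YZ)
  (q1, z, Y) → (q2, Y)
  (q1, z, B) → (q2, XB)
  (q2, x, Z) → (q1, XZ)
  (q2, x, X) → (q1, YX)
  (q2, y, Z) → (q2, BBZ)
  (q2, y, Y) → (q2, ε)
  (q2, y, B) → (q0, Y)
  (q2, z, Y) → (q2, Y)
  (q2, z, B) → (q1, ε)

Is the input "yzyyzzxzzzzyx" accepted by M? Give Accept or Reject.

(q0, yzyyzzxzzzzyx, Z)
  ε-move, top Z: go to q2, push YYZ → (q2, yzyyzzxzzzzyx, YYZ)
  read y, top Y: go to q2, push ε → (q2, zyyzzxzzzzyx, YZ)
  read z, top Y: go to q2, push Y → (q2, yyzzxzzzzyx, YZ)
  read y, top Y: go to q2, push ε → (q2, yzzxzzzzyx, Z)
  read y, top Z: go to q2, push BBZ → (q2, zzxzzzzyx, BBZ)
  read z, top B: go to q1, push ε → (q1, zxzzzzyx, BZ)
  read z, top B: go to q2, push XB → (q2, xzzzzyx, XBZ)
  read x, top X: go to q1, push YX → (q1, zzzzyx, YXBZ)
  read z, top Y: go to q2, push Y → (q2, zzzyx, YXBZ)
  read z, top Y: go to q2, push Y → (q2, zzyx, YXBZ)
  read z, top Y: go to q2, push Y → (q2, zyx, YXBZ)
  read z, top Y: go to q2, push Y → (q2, yx, YXBZ)
  read y, top Y: go to q2, push ε → (q2, x, XBZ)
  read x, top X: go to q1, push YX → (q1, ε, YXBZ)
All input consumed; state q1 ∈ F.

Accept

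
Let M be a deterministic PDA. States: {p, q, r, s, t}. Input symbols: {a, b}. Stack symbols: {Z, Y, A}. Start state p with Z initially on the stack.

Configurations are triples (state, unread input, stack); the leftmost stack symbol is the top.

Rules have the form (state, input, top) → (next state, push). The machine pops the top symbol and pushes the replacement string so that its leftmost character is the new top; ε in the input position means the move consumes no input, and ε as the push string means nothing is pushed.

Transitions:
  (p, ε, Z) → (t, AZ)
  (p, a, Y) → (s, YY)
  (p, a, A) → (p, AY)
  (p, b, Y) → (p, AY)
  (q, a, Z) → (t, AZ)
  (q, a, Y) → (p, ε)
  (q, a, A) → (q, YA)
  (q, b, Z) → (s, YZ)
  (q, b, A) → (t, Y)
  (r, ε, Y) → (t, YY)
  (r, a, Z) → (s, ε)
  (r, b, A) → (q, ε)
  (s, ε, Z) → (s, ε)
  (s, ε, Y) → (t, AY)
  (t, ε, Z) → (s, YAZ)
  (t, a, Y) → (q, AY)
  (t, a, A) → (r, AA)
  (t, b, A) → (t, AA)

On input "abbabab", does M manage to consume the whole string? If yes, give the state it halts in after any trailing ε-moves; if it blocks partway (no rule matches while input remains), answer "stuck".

t

(p, abbabab, Z) ⊢ (t, abbabab, AZ) ⊢ (r, bbabab, AAZ) ⊢ (q, babab, AZ) ⊢ (t, abab, YZ) ⊢ (q, bab, AYZ) ⊢ (t, ab, YYZ) ⊢ (q, b, AYYZ) ⊢ (t, ε, YYYZ)
All input consumed; M is in state t.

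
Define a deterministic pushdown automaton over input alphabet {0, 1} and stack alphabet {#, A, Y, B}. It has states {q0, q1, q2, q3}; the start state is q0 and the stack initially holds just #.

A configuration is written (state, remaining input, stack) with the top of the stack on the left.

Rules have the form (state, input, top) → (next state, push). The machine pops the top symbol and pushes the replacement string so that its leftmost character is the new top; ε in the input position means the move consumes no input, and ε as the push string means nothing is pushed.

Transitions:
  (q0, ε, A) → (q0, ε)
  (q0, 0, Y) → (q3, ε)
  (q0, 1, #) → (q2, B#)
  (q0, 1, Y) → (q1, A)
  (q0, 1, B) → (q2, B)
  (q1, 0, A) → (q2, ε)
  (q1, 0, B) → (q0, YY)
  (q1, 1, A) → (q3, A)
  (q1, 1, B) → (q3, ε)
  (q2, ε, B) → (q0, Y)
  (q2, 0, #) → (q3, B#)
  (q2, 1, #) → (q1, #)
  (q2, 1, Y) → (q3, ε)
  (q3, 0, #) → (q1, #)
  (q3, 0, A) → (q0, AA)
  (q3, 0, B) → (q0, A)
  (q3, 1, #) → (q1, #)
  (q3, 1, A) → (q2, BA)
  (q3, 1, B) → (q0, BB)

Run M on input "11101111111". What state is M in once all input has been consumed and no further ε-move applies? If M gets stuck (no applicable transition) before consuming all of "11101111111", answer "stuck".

(q0, 11101111111, #) ⊢ (q2, 1101111111, B#) ⊢ (q0, 1101111111, Y#) ⊢ (q1, 101111111, A#) ⊢ (q3, 01111111, A#) ⊢ (q0, 1111111, AA#) ⊢ (q0, 1111111, A#) ⊢ (q0, 1111111, #) ⊢ (q2, 111111, B#) ⊢ (q0, 111111, Y#) ⊢ (q1, 11111, A#) ⊢ (q3, 1111, A#) ⊢ (q2, 111, BA#) ⊢ (q0, 111, YA#) ⊢ (q1, 11, AA#) ⊢ (q3, 1, AA#) ⊢ (q2, ε, BAA#) ⊢ (q0, ε, YAA#)
All input consumed; M is in state q0.

q0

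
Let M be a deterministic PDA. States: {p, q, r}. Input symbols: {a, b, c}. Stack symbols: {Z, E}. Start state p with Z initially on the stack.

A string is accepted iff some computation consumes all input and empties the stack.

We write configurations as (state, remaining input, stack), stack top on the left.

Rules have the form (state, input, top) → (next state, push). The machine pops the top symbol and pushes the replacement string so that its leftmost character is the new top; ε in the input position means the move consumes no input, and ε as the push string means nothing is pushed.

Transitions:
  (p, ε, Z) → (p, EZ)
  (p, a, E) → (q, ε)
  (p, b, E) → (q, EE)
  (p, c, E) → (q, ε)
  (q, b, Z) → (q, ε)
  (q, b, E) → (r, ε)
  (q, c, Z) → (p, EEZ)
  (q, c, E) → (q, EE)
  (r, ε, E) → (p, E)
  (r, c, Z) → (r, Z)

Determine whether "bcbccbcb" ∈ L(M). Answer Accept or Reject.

Accept

(p, bcbccbcb, Z) ⊢ (p, bcbccbcb, EZ) ⊢ (q, cbccbcb, EEZ) ⊢ (q, bccbcb, EEEZ) ⊢ (r, ccbcb, EEZ) ⊢ (p, ccbcb, EEZ) ⊢ (q, cbcb, EZ) ⊢ (q, bcb, EEZ) ⊢ (r, cb, EZ) ⊢ (p, cb, EZ) ⊢ (q, b, Z) ⊢ (q, ε, ε)
All input consumed and the stack is empty.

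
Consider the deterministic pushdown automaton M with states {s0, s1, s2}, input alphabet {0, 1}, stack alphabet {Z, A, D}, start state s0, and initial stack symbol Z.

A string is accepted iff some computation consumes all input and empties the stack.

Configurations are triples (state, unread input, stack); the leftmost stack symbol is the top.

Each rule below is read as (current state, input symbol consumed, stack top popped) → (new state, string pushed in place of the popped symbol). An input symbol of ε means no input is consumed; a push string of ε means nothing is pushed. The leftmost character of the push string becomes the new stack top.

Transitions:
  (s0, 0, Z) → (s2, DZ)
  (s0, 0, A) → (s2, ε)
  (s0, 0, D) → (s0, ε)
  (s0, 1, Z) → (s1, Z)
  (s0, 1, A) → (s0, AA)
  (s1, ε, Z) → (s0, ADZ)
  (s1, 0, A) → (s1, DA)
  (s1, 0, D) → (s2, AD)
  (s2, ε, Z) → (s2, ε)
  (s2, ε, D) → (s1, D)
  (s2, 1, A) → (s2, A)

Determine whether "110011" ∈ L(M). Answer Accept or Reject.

(s0, 110011, Z)
  read 1, top Z: go to s1, push Z → (s1, 10011, Z)
  ε-move, top Z: go to s0, push ADZ → (s0, 10011, ADZ)
  read 1, top A: go to s0, push AA → (s0, 0011, AADZ)
  read 0, top A: go to s2, push ε → (s2, 011, ADZ)
No transition applies at (s2, 011, ADZ); input not fully consumed.

Reject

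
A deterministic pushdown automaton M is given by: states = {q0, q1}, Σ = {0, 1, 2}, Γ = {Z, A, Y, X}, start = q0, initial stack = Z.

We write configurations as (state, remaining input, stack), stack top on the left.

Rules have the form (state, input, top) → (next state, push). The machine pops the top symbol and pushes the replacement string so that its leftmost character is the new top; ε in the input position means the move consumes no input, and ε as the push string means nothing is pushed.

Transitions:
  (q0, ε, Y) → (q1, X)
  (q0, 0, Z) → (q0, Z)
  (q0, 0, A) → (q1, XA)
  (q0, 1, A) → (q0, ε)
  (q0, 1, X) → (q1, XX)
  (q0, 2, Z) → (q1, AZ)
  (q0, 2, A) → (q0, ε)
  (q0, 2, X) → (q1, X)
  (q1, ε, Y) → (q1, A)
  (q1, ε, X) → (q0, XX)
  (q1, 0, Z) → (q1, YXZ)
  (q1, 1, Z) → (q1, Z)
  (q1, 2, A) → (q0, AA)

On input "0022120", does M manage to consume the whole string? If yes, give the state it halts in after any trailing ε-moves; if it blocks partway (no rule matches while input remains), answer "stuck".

q0

(q0, 0022120, Z) ⊢ (q0, 022120, Z) ⊢ (q0, 22120, Z) ⊢ (q1, 2120, AZ) ⊢ (q0, 120, AAZ) ⊢ (q0, 20, AZ) ⊢ (q0, 0, Z) ⊢ (q0, ε, Z)
All input consumed; M is in state q0.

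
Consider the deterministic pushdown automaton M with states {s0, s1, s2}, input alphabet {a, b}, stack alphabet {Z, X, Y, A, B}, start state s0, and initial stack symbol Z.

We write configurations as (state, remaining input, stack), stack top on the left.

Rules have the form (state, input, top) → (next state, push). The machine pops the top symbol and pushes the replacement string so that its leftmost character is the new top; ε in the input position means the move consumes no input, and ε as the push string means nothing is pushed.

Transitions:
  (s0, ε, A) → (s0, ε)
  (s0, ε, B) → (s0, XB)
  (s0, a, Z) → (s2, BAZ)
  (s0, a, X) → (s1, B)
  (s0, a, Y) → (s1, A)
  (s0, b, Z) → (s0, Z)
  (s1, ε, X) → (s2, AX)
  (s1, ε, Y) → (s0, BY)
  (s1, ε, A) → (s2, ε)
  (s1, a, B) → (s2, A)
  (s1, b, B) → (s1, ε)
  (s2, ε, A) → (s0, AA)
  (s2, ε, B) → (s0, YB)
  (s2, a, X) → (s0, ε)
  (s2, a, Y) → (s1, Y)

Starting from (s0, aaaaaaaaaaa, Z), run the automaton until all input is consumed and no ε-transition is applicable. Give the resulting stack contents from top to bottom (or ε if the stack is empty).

YBAZ

(s0, aaaaaaaaaaa, Z)
  read a, top Z: go to s2, push BAZ → (s2, aaaaaaaaaa, BAZ)
  ε-move, top B: go to s0, push YB → (s0, aaaaaaaaaa, YBAZ)
  read a, top Y: go to s1, push A → (s1, aaaaaaaaa, ABAZ)
  ε-move, top A: go to s2, push ε → (s2, aaaaaaaaa, BAZ)
  ε-move, top B: go to s0, push YB → (s0, aaaaaaaaa, YBAZ)
  read a, top Y: go to s1, push A → (s1, aaaaaaaa, ABAZ)
  ε-move, top A: go to s2, push ε → (s2, aaaaaaaa, BAZ)
  ε-move, top B: go to s0, push YB → (s0, aaaaaaaa, YBAZ)
  read a, top Y: go to s1, push A → (s1, aaaaaaa, ABAZ)
  ε-move, top A: go to s2, push ε → (s2, aaaaaaa, BAZ)
  ε-move, top B: go to s0, push YB → (s0, aaaaaaa, YBAZ)
  read a, top Y: go to s1, push A → (s1, aaaaaa, ABAZ)
  ε-move, top A: go to s2, push ε → (s2, aaaaaa, BAZ)
  ε-move, top B: go to s0, push YB → (s0, aaaaaa, YBAZ)
  read a, top Y: go to s1, push A → (s1, aaaaa, ABAZ)
  ε-move, top A: go to s2, push ε → (s2, aaaaa, BAZ)
  ε-move, top B: go to s0, push YB → (s0, aaaaa, YBAZ)
  read a, top Y: go to s1, push A → (s1, aaaa, ABAZ)
  ε-move, top A: go to s2, push ε → (s2, aaaa, BAZ)
  ε-move, top B: go to s0, push YB → (s0, aaaa, YBAZ)
  read a, top Y: go to s1, push A → (s1, aaa, ABAZ)
  ε-move, top A: go to s2, push ε → (s2, aaa, BAZ)
  ε-move, top B: go to s0, push YB → (s0, aaa, YBAZ)
  read a, top Y: go to s1, push A → (s1, aa, ABAZ)
  ε-move, top A: go to s2, push ε → (s2, aa, BAZ)
  ε-move, top B: go to s0, push YB → (s0, aa, YBAZ)
  read a, top Y: go to s1, push A → (s1, a, ABAZ)
  ε-move, top A: go to s2, push ε → (s2, a, BAZ)
  ε-move, top B: go to s0, push YB → (s0, a, YBAZ)
  read a, top Y: go to s1, push A → (s1, ε, ABAZ)
  ε-move, top A: go to s2, push ε → (s2, ε, BAZ)
  ε-move, top B: go to s0, push YB → (s0, ε, YBAZ)
All input consumed in state s0 with stack YBAZ.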